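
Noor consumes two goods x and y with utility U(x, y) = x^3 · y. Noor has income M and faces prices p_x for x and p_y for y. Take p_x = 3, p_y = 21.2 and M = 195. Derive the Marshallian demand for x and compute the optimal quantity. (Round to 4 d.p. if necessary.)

At p_x=3, p_y=21.2, M=195: x* = 0.75·195/3 = 48.75.

x* = 48.75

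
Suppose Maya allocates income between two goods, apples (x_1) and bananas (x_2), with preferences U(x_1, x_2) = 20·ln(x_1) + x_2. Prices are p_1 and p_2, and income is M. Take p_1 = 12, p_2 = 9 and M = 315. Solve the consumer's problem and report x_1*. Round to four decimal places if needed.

MU_x_1 = 20/x_1, MU_x_2 = 1. Tangency: 20/x_1 = p_1/p_2.
So x_1*(p_1,p_2) = 20·p_2/p_1, independent of income; and x_2* = (M − 20·p_2)/p_2.
At the given prices: x_1* = 20·9/12 = 15.

x_1* = 15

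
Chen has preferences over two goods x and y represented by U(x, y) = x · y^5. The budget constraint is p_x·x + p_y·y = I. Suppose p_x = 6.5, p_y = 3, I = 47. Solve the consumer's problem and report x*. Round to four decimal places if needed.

x* = 1.2051

Demand: x*(p_x,p_y,I) = 1/6·I/p_x and y* = 5/6·I/p_y.
At p_x=6.5, p_y=3, I=47: x* = 1/6·47/6.5 = 1.2051.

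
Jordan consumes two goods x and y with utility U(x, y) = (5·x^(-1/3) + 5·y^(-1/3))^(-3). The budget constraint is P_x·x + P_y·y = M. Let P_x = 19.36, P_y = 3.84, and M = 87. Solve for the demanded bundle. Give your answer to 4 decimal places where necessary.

x* = 2.6952, y* = 9.0681

MRS = MU_x/MU_y = (y/x)^(4/3). Set equal to P_x/P_y.
Solve for the ratio: y/x = [P_x/P_y]^(0.75).
With the ratio pinned down, the budget gives x* = M/(P_x + P_y·(y/x)) and y* = (y/x)·x*.
Numerically y/x = 3.364578, so x* = 87/(19.36 + 3.84·3.364578) = 2.6952 and y* = 3.364578·2.6952 = 9.0681.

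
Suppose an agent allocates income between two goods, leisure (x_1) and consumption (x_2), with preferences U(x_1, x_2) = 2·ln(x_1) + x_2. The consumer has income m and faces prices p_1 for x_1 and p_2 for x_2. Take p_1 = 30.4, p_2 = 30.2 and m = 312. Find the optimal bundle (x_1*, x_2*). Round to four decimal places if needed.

x_1* = 1.9868, x_2* = 8.3311

So x_1*(p_1,p_2) = 2·p_2/p_1, independent of income; and x_2* = (m − 2·p_2)/p_2.
At the given prices: x_1* = 2·30.2/30.4 = 1.9868, and x_2* = 8.3311.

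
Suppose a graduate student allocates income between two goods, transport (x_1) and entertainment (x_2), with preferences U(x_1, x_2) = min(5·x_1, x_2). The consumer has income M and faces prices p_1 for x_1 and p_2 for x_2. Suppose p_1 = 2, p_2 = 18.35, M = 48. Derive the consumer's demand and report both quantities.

Leontief preferences: the optimum is at the kink where x_1/1 = x_2/5, i.e. x_2 = 5·x_1.
Budget: p_1·x_1 + p_2·5·x_1 = M, so (p_1 + 5·p_2)·x_1 = M.
Demand: x_1*(p_1,p_2,M) = M/(p_1 + 5·p_2), x_2* = 5·M/(p_1 + 5·p_2).
Here 2 + 5·18.35 = 93.75, giving x_1* = 0.512 and x_2* = 2.56.

x_1* = 0.512, x_2* = 2.56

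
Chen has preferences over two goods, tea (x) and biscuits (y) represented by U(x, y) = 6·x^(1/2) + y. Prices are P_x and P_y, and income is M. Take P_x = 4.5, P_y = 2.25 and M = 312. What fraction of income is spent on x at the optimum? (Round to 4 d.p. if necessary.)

Utility is quasi-linear in y; the FOC for x is 3/√x = P_x/P_y.
Solve: √x = 3·P_y/P_x, so x*(P_x,P_y) = (3·P_y/P_x)², and y* = (M − P_x·x*)/P_y.
Plugging in: x* = (3·2.25/4.5)² = 2.25, y* = 134.1667.
Expenditure on x: 4.5·2.25 = 10.125; share = 0.0325.

share on x = 0.0325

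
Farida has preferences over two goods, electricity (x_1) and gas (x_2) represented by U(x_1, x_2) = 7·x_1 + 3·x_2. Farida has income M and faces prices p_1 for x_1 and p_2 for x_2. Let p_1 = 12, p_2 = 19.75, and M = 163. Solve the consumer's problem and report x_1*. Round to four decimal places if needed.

x_1* = 13.5833

Linear utility — the consumer picks whichever good has higher MU/price: 7/12 = 0.5833 vs 3/19.75 = 0.1519.
x_1 gives more utility per dollar, so spend all income on x_1: x_1* = M/p_1, x_2* = 0.
Numerically: x_1* = 13.5833, x_2* = 0.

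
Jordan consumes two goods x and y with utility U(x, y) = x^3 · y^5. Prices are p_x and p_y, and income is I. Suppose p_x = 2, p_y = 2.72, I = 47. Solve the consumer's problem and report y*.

y* = 10.7996

Demand: x*(p_x,p_y,I) = 0.375·I/p_x and y* = 0.625·I/p_y.
At p_x=2, p_y=2.72, I=47: y* = 0.625·47/2.72 = 10.7996.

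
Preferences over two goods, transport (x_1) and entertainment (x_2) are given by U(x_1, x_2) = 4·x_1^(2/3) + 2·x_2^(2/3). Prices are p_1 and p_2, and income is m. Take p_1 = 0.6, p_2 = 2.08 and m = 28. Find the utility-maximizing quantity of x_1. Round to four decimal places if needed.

MRS = MU_x_1/MU_x_2 = 2·(x_2/x_1)^(1/3). Set equal to p_1/p_2.
Solve for the ratio: x_2/x_1 = [(1/2)·p_1/p_2]^(3).
Substitute x_2 = (x_2/x_1)·x_1 into the budget: x_1* = m/(p_1 + p_2·(x_2/x_1)).
Numerically x_2/x_1 = 0.003, so x_1* = 28/(0.6 + 2.08·0.003) = 46.1863.

x_1* = 46.1863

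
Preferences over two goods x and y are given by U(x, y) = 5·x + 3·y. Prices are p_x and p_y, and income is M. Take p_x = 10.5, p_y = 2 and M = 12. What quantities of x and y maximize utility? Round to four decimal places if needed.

y gives more utility per dollar, so spend all income on y: y* = M/p_y, x* = 0.
Numerically: x* = 0, y* = 6.

x* = 0, y* = 6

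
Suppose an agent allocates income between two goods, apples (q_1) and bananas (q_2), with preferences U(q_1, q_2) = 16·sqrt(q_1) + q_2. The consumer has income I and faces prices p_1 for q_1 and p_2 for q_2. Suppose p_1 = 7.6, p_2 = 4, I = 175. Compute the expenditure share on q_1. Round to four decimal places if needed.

share on q_1 = 0.7699

Plugging in: q_1* = (8·4/7.6)² = 17.7285, q_2* = 10.0658.
Expenditure on q_1: 7.6·17.7285 = 134.7368; share = 0.7699.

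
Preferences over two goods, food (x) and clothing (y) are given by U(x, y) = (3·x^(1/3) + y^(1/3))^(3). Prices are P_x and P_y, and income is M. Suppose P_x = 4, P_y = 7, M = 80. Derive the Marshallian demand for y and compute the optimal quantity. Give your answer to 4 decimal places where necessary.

MRS = MU_x/MU_y = 3·(y/x)^(2/3). Set equal to P_x/P_y.
Hence y/x = ((1/3)·P_x/P_y)^(1/(2/3)), i.e. raised to the 1.5 power.
Substitute y = (y/x)·x into the budget: x* = M/(P_x + P_y·(y/x)).
Numerically y/x = 0.083131, so x* = 80/(4 + 7·0.083131) = 17.46 and y* = 0.083131·17.46 = 1.4515.

y* = 1.4515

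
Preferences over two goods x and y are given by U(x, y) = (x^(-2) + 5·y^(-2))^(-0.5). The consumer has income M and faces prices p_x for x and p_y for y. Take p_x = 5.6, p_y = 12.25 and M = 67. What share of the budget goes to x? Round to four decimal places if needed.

MU_x ∝ x^(-3), MU_y ∝ 5·y^(-3), so MRS = (1/5)·(y/x)^(3) = p_x/p_y.
Solve for the ratio: y/x = [5·p_x/p_y]^(1/3).
With the ratio pinned down, the budget gives x* = M/(p_x + p_y·(y/x)) and y* = (y/x)·x*.
Numerically y/x = 1.317268, so x* = 67/(5.6 + 12.25·1.317268) = 3.0824 and y* = 1.317268·3.0824 = 4.0603.
Expenditure on x: 5.6·3.0824 = 17.2613; share = 0.2576.

share on x = 0.2576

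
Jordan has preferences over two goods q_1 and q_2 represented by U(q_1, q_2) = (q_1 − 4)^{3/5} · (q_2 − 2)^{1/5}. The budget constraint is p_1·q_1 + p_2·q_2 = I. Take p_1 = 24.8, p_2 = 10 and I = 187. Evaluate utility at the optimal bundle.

MRS = 3·(q_2−2)/(q_1−4). Tangency with p_1/p_2 gives q_2−2 = (1/3)·(p_1/p_2)·(q_1−4).
After buying the subsistence bundle (4, 2), a share 0.75 of the remaining income goes to q_1: q_1* = 4 + 0.75·(I − 4p_1 − 2p_2)/p_1.
Discretionary income = 187 − 4·24.8 − 2·10 = 67.8; q_1* = 4 + 0.75·67.8/24.8 = 6.0504; q_2* = 2 + 0.25·67.8/10 = 3.695.
Utility at the optimum: U(6.0504, 3.695) = 1.7098.

V = 1.7098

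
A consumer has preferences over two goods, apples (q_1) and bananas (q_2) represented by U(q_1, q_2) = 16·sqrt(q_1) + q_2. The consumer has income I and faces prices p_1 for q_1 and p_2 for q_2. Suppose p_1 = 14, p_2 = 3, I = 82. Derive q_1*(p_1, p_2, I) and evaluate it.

q_1* = 2.9388

MU_q_1 = 8/√q_1, MU_q_2 = 1. Tangency: 8/√q_1 = p_1/p_2.
Thus q_1* = (8·p_2/p_1)² — independent of I — with the rest of income spent on q_2.
Plugging in: q_1* = (8·3/14)² = 2.9388.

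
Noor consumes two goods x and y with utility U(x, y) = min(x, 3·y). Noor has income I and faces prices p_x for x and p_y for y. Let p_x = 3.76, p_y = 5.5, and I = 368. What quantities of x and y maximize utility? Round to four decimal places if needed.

Leontief preferences: the optimum is at the kink where x/3 = y/1, i.e. y = (1/3)·x.
Budget: p_x·x + p_y·(1/3)·x = I, so (3·p_x + p_y)·x = 3·I.
Demand: x*(p_x,p_y,I) = 3·I/(3·p_x + p_y), y* = I/(3·p_x + p_y).
Here 3·3.76 + 5.5 = 16.78, giving x* = 65.7926 and y* = 21.9309.

x* = 65.7926, y* = 21.9309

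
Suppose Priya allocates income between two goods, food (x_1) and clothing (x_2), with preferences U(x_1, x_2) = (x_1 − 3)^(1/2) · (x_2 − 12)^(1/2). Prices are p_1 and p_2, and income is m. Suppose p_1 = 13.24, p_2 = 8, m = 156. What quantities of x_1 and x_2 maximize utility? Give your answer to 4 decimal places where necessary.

MRS = (x_2−12)/(x_1−3). Tangency with p_1/p_2 gives x_2−12 = (p_1/p_2)·(x_1−3).
Substituting into the budget: x_1* = 3 + 0.5·(m − 3·p_1 − 12·p_2)/p_1, and x_2* = 12 + 0.5·(…)/p_2.
Discretionary income = 156 − 3·13.24 − 12·8 = 20.28; x_1* = 3 + 0.5·20.28/13.24 = 3.7659; x_2* = 12 + 0.5·20.28/8 = 13.2675.

x_1* = 3.7659, x_2* = 13.2675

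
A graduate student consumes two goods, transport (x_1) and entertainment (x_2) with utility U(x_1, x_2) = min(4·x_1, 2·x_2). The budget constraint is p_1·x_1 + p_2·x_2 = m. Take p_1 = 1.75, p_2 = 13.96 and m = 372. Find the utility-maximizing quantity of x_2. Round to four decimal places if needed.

Leontief preferences: the optimum is at the kink where x_1/2 = x_2/4, i.e. x_2 = 2·x_1.
Budget: p_1·x_1 + p_2·2·x_1 = m, so (2·p_1 + 4·p_2)·x_1 = 2·m.
Demand: x_1*(p_1,p_2,m) = 2·m/(2·p_1 + 4·p_2), x_2* = 4·m/(2·p_1 + 4·p_2).
Here 2·1.75 + 4·13.96 = 59.34, giving x_2* = 25.0758.

x_2* = 25.0758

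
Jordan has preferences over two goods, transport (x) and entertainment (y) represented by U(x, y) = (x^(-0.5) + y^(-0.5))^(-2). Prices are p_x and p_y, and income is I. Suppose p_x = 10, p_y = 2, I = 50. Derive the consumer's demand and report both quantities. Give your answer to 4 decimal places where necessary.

x* = 3.155, y* = 9.2252

With the ratio pinned down, the budget gives x* = I/(p_x + p_y·(y/x)) and y* = (y/x)·x*.
Numerically y/x = 2.924018, so x* = 50/(10 + 2·2.924018) = 3.155 and y* = 2.924018·3.155 = 9.2252.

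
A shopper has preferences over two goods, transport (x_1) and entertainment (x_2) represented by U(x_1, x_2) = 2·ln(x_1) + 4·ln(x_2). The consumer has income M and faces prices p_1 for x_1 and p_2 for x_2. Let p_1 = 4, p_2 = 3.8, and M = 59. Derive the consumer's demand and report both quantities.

x_1* = 4.9167, x_2* = 10.3509

MU_x_1/MU_x_2 = (2·x_2)/(4·x_1); tangency sets this equal to p_1/p_2.
So 2·p_2·x_2 = 4·p_1·x_1; combined with the budget, a share 1/3 of income goes to x_1.
Demand: x_1*(p_1,p_2,M) = 1/3·M/p_1 and x_2* = 2/3·M/p_2.
At p_1=4, p_2=3.8, M=59: x_1* = 1/3·59/4 = 4.9167, x_2* = 10.3509.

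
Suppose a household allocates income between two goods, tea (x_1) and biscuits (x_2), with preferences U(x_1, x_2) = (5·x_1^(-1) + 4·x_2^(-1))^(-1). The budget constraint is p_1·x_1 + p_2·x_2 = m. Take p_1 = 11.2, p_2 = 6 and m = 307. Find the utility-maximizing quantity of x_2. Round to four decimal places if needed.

MRS = MU_x_1/MU_x_2 = (5/4)·(x_2/x_1)^(2). Set equal to p_1/p_2.
Solve for the ratio: x_2/x_1 = [(4/5)·p_1/p_2]^(0.5).
Substitute x_2 = (x_2/x_1)·x_1 into the budget: x_1* = m/(p_1 + p_2·(x_2/x_1)).
Numerically x_2/x_1 = 1.22202, so x_1* = 307/(11.2 + 6·1.22202) = 16.5658 and x_2* = 1.22202·16.5658 = 20.2438.

x_2* = 20.2438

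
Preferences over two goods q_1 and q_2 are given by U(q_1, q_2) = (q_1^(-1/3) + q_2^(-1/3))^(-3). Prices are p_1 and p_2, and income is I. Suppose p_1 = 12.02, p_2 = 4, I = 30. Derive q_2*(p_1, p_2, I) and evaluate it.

q_2* = 3.2375

Substitute q_2 = (q_2/q_1)·q_1 into the budget: q_1* = I/(p_1 + p_2·(q_2/q_1)).
Numerically q_2/q_1 = 2.282356, so q_1* = 30/(12.02 + 4·2.282356) = 1.4185 and q_2* = 2.282356·1.4185 = 3.2375.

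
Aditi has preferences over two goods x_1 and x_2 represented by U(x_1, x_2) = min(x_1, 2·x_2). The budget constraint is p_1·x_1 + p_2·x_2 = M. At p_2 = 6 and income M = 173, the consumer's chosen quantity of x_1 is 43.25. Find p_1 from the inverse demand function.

Leontief preferences: the optimum is at the kink where x_1/2 = x_2/1, i.e. x_2 = (1/2)·x_1.
Budget: p_1·x_1 + p_2·(1/2)·x_1 = M, so (2·p_1 + p_2)·x_1 = 2·M.
Demand: x_1*(p_1,p_2,M) = 2·M/(2·p_1 + p_2), x_2* = M/(2·p_1 + p_2).
Set x_1* = 43.25 in the demand function and solve for p_1: p_1 = 1.

p_1 = 1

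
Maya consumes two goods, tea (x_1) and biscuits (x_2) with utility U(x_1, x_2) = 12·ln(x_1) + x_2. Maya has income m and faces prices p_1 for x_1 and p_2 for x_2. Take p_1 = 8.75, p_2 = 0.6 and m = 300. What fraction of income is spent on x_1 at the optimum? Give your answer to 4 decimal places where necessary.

Set MRS = p_1/p_2: (12/x_1)/1 = p_1/p_2.
So x_1*(p_1,p_2) = 12·p_2/p_1, independent of income; and x_2* = (m − 12·p_2)/p_2.
At the given prices: x_1* = 12·0.6/8.75 = 0.8229, and x_2* = 488.
Expenditure on x_1: 8.75·0.8229 = 7.2; share = 0.024.

share on x_1 = 0.024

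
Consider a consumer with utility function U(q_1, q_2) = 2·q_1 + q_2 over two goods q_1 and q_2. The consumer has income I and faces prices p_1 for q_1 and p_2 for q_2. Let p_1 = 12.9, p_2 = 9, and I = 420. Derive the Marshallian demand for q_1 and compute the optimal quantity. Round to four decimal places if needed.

Linear utility — the consumer picks whichever good has higher MU/price: 2/12.9 = 0.155 vs 1/9 = 0.1111.
q_1 gives more utility per dollar, so spend all income on q_1: q_1* = I/p_1, q_2* = 0.
Numerically: q_1* = 32.5581, q_2* = 0.

q_1* = 32.5581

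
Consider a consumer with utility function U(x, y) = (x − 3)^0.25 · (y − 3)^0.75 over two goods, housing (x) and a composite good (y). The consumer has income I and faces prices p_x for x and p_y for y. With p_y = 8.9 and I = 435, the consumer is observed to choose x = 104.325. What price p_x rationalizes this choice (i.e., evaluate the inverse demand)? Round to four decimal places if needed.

p_x = 1

This is Cobb-Douglas in (x−3, y−3): tangency gives 0.25·p_y·(y−3) = 0.75·p_x·(x−3).
Substituting into the budget: x* = 3 + 0.25·(I − 3·p_x − 3·p_y)/p_x, and y* = 3 + 0.75·(…)/p_y.
Set x* = 104.325 in the demand function and solve for p_x: p_x = 1.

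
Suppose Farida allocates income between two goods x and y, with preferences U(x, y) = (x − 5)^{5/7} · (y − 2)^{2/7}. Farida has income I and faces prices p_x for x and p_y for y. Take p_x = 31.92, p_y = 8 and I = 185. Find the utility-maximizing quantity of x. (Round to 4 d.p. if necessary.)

MRS = (5/2)·(y−2)/(x−5). Tangency with p_x/p_y gives y−2 = (2/5)·(p_x/p_y)·(x−5).
After buying the subsistence bundle (5, 2), a share 5/7 of the remaining income goes to x: x* = 5 + 5/7·(I − 5p_x − 2p_y)/p_x.
Discretionary income = 185 − 5·31.92 − 2·8 = 9.4; x* = 5 + 5/7·9.4/31.92 = 5.2103.

x* = 5.2103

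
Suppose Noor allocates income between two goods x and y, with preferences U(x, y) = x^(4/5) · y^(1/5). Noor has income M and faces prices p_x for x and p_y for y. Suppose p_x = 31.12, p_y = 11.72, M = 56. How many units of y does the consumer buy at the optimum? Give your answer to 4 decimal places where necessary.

Tangency: MRS = 4·y/x = p_x/p_y.
So 0.8·p_y·y = 0.2·p_x·x; combined with the budget, a share 0.8 of income goes to x.
Demand: x*(p_x,p_y,M) = 0.8·M/p_x and y* = 0.2·M/p_y.
At p_x=31.12, p_y=11.72, M=56: y* = 0.2·56/11.72 = 0.9556.

y* = 0.9556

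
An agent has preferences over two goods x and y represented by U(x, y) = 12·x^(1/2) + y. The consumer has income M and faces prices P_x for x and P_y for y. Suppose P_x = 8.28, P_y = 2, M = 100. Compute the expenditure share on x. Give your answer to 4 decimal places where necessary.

Utility is quasi-linear in y; the FOC for x is 6/√x = P_x/P_y.
Solve: √x = 6·P_y/P_x, so x*(P_x,P_y) = (6·P_y/P_x)², and y* = (M − P_x·x*)/P_y.
Plugging in: x* = (6·2/8.28)² = 2.1004, y* = 41.3043.
Expenditure on x: 8.28·2.1004 = 17.3913; share = 0.1739.

share on x = 0.1739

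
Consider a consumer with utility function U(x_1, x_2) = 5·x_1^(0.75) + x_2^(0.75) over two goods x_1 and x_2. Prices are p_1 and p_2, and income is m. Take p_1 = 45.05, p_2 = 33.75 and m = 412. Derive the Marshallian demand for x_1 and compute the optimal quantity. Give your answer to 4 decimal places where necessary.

MRS = MU_x_1/MU_x_2 = 5·(x_2/x_1)^(0.25). Set equal to p_1/p_2.
Solve for the ratio: x_2/x_1 = [(1/5)·p_1/p_2]^(4).
With the ratio pinned down, the budget gives x_1* = m/(p_1 + p_2·(x_2/x_1)) and x_2* = (x_2/x_1)·x_1*.
Numerically x_2/x_1 = 0.005079, so x_1* = 412/(45.05 + 33.75·0.005079) = 9.1107.

x_1* = 9.1107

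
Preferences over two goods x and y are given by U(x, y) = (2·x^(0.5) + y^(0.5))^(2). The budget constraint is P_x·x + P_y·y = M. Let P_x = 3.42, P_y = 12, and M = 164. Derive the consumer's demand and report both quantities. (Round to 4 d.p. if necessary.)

x* = 44.7638, y* = 0.909

From the CES first-order condition, 2·(y/x)^(0.5) = P_x/P_y.
Hence y/x = ((1/2)·P_x/P_y)^(1/(0.5)), i.e. raised to the 2 power.
With the ratio pinned down, the budget gives x* = M/(P_x + P_y·(y/x)) and y* = (y/x)·x*.
Numerically y/x = 0.020306, so x* = 164/(3.42 + 12·0.020306) = 44.7638 and y* = 0.020306·44.7638 = 0.909.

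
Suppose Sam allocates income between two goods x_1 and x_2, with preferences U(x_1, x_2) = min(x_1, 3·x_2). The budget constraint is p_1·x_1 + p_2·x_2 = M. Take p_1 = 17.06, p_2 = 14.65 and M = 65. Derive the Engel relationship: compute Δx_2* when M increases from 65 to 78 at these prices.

Δx_2* = 0.1975

Here 3·17.06 + 14.65 = 65.83, giving x_2* = 0.9874.
At M' = 78: x_2* = 1.1849. Change: 1.1849 − 0.9874 = 0.1975.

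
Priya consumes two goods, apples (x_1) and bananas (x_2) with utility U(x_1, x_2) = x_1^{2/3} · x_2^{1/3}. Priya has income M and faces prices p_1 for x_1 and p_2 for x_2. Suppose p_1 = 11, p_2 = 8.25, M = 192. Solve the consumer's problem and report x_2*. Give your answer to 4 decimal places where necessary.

MU_x_1/MU_x_2 = (2/3·x_2)/(1/3·x_1); tangency sets this equal to p_1/p_2.
Rearranging, p_2·x_2 = (1/2)·p_1·x_1. Substituting into the budget gives p_1·x_1·(1 + (1/2)) = M.
Demand: x_1*(p_1,p_2,M) = 2/3·M/p_1 and x_2* = 1/3·M/p_2.
At p_1=11, p_2=8.25, M=192: x_2* = 1/3·192/8.25 = 7.7576.

x_2* = 7.7576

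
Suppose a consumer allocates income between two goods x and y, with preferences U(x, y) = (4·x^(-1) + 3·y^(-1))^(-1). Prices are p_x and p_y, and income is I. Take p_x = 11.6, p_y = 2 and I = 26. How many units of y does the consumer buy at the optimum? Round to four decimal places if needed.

With the ratio pinned down, the budget gives x* = I/(p_x + p_y·(y/x)) and y* = (y/x)·x*.
Numerically y/x = 2.085665, so x* = 26/(11.6 + 2·2.085665) = 1.6486 and y* = 2.085665·1.6486 = 3.4383.

y* = 3.4383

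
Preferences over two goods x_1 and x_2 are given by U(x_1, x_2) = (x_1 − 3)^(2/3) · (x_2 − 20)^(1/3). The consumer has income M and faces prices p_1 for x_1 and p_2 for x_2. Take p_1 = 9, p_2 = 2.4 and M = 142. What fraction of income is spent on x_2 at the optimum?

After buying the subsistence bundle (3, 20), a share 2/3 of the remaining income goes to x_1: x_1* = 3 + 2/3·(M − 3p_1 − 20p_2)/p_1.
Discretionary income = 142 − 3·9 − 20·2.4 = 67; x_1* = 3 + 2/3·67/9 = 7.963; x_2* = 20 + 1/3·67/2.4 = 29.3056.
Expenditure on x_2: 2.4·29.3056 = 70.3333; share = 0.4953.

share on x_2 = 0.4953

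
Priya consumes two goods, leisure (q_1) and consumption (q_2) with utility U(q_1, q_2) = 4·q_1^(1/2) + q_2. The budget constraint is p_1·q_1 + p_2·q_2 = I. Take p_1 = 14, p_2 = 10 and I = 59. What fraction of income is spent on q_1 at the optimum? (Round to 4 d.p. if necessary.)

share on q_1 = 0.4843

MU_q_1 = 2/√q_1, MU_q_2 = 1. Tangency: 2/√q_1 = p_1/p_2.
Thus q_1* = (2·p_2/p_1)² — independent of I — with the rest of income spent on q_2.
Plugging in: q_1* = (2·10/14)² = 2.0408, q_2* = 3.0429.
Expenditure on q_1: 14·2.0408 = 28.5714; share = 0.4843.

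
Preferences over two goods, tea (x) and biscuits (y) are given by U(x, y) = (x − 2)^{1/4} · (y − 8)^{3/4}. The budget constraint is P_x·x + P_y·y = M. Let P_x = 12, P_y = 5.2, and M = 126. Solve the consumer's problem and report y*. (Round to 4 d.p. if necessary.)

y* = 16.7115

MRS = (1/3)·(y−8)/(x−2). Tangency with P_x/P_y gives y−8 = 3·(P_x/P_y)·(x−2).
Substituting into the budget: x* = 2 + 0.25·(M − 2·P_x − 8·P_y)/P_x, and y* = 8 + 0.75·(…)/P_y.
Discretionary income = 126 − 2·12 − 8·5.2 = 60.4; y* = 8 + 0.75·60.4/5.2 = 16.7115.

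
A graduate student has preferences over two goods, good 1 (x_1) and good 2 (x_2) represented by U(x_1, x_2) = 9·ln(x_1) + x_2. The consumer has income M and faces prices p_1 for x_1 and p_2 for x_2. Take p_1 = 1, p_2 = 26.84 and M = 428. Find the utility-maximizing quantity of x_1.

MU_x_1 = 9/x_1, MU_x_2 = 1. Tangency: 9/x_1 = p_1/p_2.
So x_1*(p_1,p_2) = 9·p_2/p_1, independent of income; and x_2* = (M − 9·p_2)/p_2.
At the given prices: x_1* = 9·26.84/1 = 241.56.

x_1* = 241.56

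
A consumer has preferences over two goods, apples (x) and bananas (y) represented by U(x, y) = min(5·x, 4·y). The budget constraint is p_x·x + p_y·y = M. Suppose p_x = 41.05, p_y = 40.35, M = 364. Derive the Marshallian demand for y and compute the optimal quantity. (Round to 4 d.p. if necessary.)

With perfect complements, no substitution: consume in ratio x:y = 4:5.
Budget: p_x·x + p_y·(5/4)·x = M, so (4·p_x + 5·p_y)·x = 4·M.
Demand: x*(p_x,p_y,M) = 4·M/(4·p_x + 5·p_y), y* = 5·M/(4·p_x + 5·p_y).
Here 4·41.05 + 5·40.35 = 365.95, giving y* = 4.9734.

y* = 4.9734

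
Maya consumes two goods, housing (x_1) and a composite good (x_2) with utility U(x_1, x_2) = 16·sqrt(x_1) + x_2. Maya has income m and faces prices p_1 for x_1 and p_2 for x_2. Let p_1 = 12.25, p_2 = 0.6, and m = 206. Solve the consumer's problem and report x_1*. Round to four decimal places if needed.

Plugging in: x_1* = (8·0.6/12.25)² = 0.1535.

x_1* = 0.1535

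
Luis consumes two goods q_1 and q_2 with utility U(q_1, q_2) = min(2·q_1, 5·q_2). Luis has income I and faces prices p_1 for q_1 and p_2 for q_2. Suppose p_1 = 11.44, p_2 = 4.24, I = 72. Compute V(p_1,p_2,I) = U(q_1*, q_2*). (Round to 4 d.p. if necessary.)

V = 10.9622

With perfect complements, no substitution: consume in ratio q_1:q_2 = 5:2.
Budget: p_1·q_1 + p_2·(2/5)·q_1 = I, so (5·p_1 + 2·p_2)·q_1 = 5·I.
Demand: q_1*(p_1,p_2,I) = 5·I/(5·p_1 + 2·p_2), q_2* = 2·I/(5·p_1 + 2·p_2).
Here 5·11.44 + 2·4.24 = 65.68, giving q_1* = 5.4811 and q_2* = 2.1924.
Utility at the optimum: U(5.4811, 2.1924) = 10.9622.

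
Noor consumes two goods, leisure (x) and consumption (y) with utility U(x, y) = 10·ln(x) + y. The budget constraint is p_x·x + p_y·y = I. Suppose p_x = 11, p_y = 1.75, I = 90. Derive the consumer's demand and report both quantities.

Set MRS = p_x/p_y: (10/x)/1 = p_x/p_y.
So x*(p_x,p_y) = 10·p_y/p_x, independent of income; and y* = (I − 10·p_y)/p_y.
At the given prices: x* = 10·1.75/11 = 1.5909, and y* = 41.4286.

x* = 1.5909, y* = 41.4286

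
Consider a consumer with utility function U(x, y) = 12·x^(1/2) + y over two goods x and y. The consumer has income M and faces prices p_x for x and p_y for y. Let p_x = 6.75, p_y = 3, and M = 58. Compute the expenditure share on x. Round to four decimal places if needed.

share on x = 0.8276

MU_x = 6/√x, MU_y = 1. Tangency: 6/√x = p_x/p_y.
Solve: √x = 6·p_y/p_x, so x*(p_x,p_y) = (6·p_y/p_x)², and y* = (M − p_x·x*)/p_y.
Plugging in: x* = (6·3/6.75)² = 7.1111, y* = 3.3333.
Expenditure on x: 6.75·7.1111 = 48; share = 0.8276.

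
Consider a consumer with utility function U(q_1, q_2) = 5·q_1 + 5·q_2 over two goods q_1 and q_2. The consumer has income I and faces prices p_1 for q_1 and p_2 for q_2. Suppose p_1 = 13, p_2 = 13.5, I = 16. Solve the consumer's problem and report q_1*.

q_1* = 1.2308

Perfect substitutes: compare marginal utility per dollar. 5/p_1 vs 5/p_2 → 0.3846 vs 0.3704.
q_1 gives more utility per dollar, so spend all income on q_1: q_1* = I/p_1, q_2* = 0.
Numerically: q_1* = 1.2308, q_2* = 0.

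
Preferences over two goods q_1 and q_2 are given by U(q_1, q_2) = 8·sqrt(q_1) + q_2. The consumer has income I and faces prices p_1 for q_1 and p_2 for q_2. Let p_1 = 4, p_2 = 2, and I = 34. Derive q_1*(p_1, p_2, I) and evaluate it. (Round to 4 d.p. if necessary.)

Set MRS = p_1/p_2: 4·q_1^(−1/2) = p_1/p_2.
Solve: √q_1 = 4·p_2/p_1, so q_1*(p_1,p_2) = (4·p_2/p_1)², and q_2* = (I − p_1·q_1*)/p_2.
Plugging in: q_1* = (4·2/4)² = 4.

q_1* = 4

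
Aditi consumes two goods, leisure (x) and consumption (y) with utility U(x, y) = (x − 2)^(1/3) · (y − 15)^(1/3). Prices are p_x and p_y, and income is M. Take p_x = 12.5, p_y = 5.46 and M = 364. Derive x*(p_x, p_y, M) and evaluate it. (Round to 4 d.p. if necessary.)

Let x' = x−2, y' = y−15. MRS = y'/x' = p_x/p_y.
Substituting into the budget: x* = 2 + 0.5·(M − 2·p_x − 15·p_y)/p_x, and y* = 15 + 0.5·(…)/p_y.
Discretionary income = 364 − 2·12.5 − 15·5.46 = 257.1; x* = 2 + 0.5·257.1/12.5 = 12.284.

x* = 12.284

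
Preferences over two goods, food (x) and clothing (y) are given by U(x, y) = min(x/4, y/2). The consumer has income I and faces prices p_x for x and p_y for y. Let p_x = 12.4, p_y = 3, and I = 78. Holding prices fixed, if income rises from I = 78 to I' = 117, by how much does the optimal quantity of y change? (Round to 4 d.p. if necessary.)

Δy* = 1.4029

With perfect complements, no substitution: consume in ratio x:y = 4:2.
Budget: p_x·x + p_y·(1/2)·x = I, so (4·p_x + 2·p_y)·x = 4·I.
Demand: x*(p_x,p_y,I) = 4·I/(4·p_x + 2·p_y), y* = 2·I/(4·p_x + 2·p_y).
Here 4·12.4 + 2·3 = 55.6, giving y* = 2.8058.
At I' = 117: y* = 4.2086. Change: 4.2086 − 2.8058 = 1.4029.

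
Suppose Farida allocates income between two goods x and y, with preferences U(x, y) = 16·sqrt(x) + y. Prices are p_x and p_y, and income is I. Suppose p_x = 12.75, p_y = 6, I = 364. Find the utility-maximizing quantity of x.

MU_x = 8/√x, MU_y = 1. Tangency: 8/√x = p_x/p_y.
Thus x* = (8·p_y/p_x)² — independent of I — with the rest of income spent on y.
Plugging in: x* = (8·6/12.75)² = 14.173.

x* = 14.173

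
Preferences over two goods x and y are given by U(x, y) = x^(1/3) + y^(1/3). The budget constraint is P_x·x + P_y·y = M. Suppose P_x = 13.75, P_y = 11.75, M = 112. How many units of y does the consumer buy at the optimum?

Numerically y/x = 1.265894, so x* = 112/(13.75 + 11.75·1.265894) = 3.9128 and y* = 1.265894·3.9128 = 4.9531.

y* = 4.9531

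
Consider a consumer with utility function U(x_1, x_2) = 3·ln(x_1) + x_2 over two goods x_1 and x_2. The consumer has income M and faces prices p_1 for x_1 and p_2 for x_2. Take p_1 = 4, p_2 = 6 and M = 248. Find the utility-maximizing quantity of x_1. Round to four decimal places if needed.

Set MRS = p_1/p_2: (3/x_1)/1 = p_1/p_2.
So x_1*(p_1,p_2) = 3·p_2/p_1, independent of income; and x_2* = (M − 3·p_2)/p_2.
At the given prices: x_1* = 3·6/4 = 4.5.

x_1* = 4.5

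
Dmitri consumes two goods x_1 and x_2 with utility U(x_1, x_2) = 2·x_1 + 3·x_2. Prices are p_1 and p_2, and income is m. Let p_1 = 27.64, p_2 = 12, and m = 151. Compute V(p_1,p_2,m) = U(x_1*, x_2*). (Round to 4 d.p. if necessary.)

x_2 gives more utility per dollar, so spend all income on x_2: x_2* = m/p_2, x_1* = 0.
Numerically: x_1* = 0, x_2* = 12.5833.
Utility at the optimum: U(0, 12.5833) = 37.75.

V = 37.75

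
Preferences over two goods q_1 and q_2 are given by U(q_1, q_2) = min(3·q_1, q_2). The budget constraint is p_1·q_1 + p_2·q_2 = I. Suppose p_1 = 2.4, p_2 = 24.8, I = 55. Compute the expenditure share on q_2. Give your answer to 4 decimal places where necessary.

With perfect complements, no substitution: consume in ratio q_1:q_2 = 1:3.
Budget: p_1·q_1 + p_2·3·q_1 = I, so (p_1 + 3·p_2)·q_1 = I.
Demand: q_1*(p_1,p_2,I) = I/(p_1 + 3·p_2), q_2* = 3·I/(p_1 + 3·p_2).
Here 2.4 + 3·24.8 = 76.8, giving q_1* = 0.7161 and q_2* = 2.1484.
Expenditure on q_2: 24.8·2.1484 = 53.2812; share = 0.9688.

share on q_2 = 0.9688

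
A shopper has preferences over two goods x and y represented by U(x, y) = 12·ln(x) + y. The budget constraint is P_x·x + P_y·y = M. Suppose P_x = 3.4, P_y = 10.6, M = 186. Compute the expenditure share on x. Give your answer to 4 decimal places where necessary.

share on x = 0.6839

MU_x = 12/x, MU_y = 1. Tangency: 12/x = P_x/P_y.
So x*(P_x,P_y) = 12·P_y/P_x, independent of income; and y* = (M − 12·P_y)/P_y.
At the given prices: x* = 12·10.6/3.4 = 37.4118, and y* = 5.5472.
Expenditure on x: 3.4·37.4118 = 127.2; share = 0.6839.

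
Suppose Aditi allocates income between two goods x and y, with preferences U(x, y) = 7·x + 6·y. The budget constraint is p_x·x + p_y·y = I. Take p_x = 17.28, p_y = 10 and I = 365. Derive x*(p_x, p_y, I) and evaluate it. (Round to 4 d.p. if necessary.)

Perfect substitutes: compare marginal utility per dollar. 7/p_x vs 6/p_y → 0.4051 vs 0.6.
y gives more utility per dollar, so spend all income on y: y* = I/p_y, x* = 0.
Numerically: x* = 0, y* = 36.5.

x* = 0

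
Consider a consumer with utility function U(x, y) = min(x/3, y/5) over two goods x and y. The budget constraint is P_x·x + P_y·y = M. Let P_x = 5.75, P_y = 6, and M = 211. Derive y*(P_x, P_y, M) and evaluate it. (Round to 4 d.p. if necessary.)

y* = 22.328

Leontief preferences: the optimum is at the kink where x/3 = y/5, i.e. y = (5/3)·x.
Budget: P_x·x + P_y·(5/3)·x = M, so (3·P_x + 5·P_y)·x = 3·M.
Demand: x*(P_x,P_y,M) = 3·M/(3·P_x + 5·P_y), y* = 5·M/(3·P_x + 5·P_y).
Here 3·5.75 + 5·6 = 47.25, giving y* = 22.328.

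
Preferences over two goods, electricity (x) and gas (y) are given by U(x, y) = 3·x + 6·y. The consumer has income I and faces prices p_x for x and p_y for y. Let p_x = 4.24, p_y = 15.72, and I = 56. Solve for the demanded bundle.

x* = 13.2075, y* = 0

Linear utility — the consumer picks whichever good has higher MU/price: 3/4.24 = 0.7075 vs 6/15.72 = 0.3817.
x gives more utility per dollar, so spend all income on x: x* = I/p_x, y* = 0.
Numerically: x* = 13.2075, y* = 0.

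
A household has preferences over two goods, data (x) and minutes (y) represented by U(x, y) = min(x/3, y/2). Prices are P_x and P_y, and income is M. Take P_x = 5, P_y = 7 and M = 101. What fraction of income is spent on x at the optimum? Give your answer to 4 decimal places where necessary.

share on x = 0.5172

With perfect complements, no substitution: consume in ratio x:y = 3:2.
Budget: P_x·x + P_y·(2/3)·x = M, so (3·P_x + 2·P_y)·x = 3·M.
Demand: x*(P_x,P_y,M) = 3·M/(3·P_x + 2·P_y), y* = 2·M/(3·P_x + 2·P_y).
Here 3·5 + 2·7 = 29, giving x* = 10.4483 and y* = 6.9655.
Expenditure on x: 5·10.4483 = 52.2414; share = 0.5172.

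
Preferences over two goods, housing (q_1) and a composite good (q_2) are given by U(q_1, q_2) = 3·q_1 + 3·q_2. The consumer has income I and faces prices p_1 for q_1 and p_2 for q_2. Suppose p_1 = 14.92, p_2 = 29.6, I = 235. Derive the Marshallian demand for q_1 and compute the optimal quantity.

q_1 gives more utility per dollar, so spend all income on q_1: q_1* = I/p_1, q_2* = 0.
Numerically: q_1* = 15.7507, q_2* = 0.

q_1* = 15.7507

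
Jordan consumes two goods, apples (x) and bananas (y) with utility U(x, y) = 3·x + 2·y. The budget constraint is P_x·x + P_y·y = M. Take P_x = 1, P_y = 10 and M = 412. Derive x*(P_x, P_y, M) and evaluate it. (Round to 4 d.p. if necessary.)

Linear utility — the consumer picks whichever good has higher MU/price: 3/1 = 3 vs 2/10 = 0.2.
x gives more utility per dollar, so spend all income on x: x* = M/P_x, y* = 0.
Numerically: x* = 412, y* = 0.

x* = 412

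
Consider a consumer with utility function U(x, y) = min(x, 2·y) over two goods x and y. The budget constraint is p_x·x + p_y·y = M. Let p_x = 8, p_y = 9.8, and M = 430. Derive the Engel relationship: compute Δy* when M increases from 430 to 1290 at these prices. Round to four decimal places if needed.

Leontief preferences: the optimum is at the kink where x/2 = y/1, i.e. y = (1/2)·x.
Budget: p_x·x + p_y·(1/2)·x = M, so (2·p_x + p_y)·x = 2·M.
Demand: x*(p_x,p_y,M) = 2·M/(2·p_x + p_y), y* = M/(2·p_x + p_y).
Here 2·8 + 9.8 = 25.8, giving y* = 16.6667.
At M' = 1290: y* = 50. Change: 50 − 16.6667 = 33.3333.

Δy* = 33.3333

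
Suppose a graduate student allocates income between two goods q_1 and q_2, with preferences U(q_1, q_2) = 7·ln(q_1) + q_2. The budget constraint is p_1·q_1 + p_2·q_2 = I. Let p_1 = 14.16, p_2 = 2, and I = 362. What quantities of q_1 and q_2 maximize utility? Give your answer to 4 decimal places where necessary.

Set MRS = p_1/p_2: (7/q_1)/1 = p_1/p_2.
So q_1*(p_1,p_2) = 7·p_2/p_1, independent of income; and q_2* = (I − 7·p_2)/p_2.
At the given prices: q_1* = 7·2/14.16 = 0.9887, and q_2* = 174.

q_1* = 0.9887, q_2* = 174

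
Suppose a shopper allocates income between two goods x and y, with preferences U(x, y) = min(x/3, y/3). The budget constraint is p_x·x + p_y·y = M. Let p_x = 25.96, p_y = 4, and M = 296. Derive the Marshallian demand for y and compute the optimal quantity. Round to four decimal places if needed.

With perfect complements, no substitution: consume in ratio x:y = 3:3.
Budget: p_x·x + p_y·x = M, so (3·p_x + 3·p_y)·x = 3·M.
Demand: x*(p_x,p_y,M) = 3·M/(3·p_x + 3·p_y), y* = 3·M/(3·p_x + 3·p_y).
Here 3·25.96 + 3·4 = 89.88, giving y* = 9.8798.

y* = 9.8798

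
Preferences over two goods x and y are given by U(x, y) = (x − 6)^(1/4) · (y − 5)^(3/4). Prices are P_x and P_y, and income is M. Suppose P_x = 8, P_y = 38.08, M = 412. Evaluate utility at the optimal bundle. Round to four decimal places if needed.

After buying the subsistence bundle (6, 5), a share 0.25 of the remaining income goes to x: x* = 6 + 0.25·(M − 6P_x − 5P_y)/P_x.
Discretionary income = 412 − 6·8 − 5·38.08 = 173.6; x* = 6 + 0.25·173.6/8 = 11.425; y* = 5 + 0.75·173.6/38.08 = 8.4191.
Utility at the optimum: U(11.425, 8.4191) = 3.8374.

V = 3.8374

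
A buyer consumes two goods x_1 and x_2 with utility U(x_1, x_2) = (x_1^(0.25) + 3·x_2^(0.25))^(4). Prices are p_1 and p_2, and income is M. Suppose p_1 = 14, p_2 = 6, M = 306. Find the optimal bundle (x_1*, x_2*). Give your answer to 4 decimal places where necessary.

MRS = MU_x_1/MU_x_2 = (1/3)·(x_2/x_1)^(0.75). Set equal to p_1/p_2.
Solve for the ratio: x_2/x_1 = [3·p_1/p_2]^(4/3).
With the ratio pinned down, the budget gives x_1* = M/(p_1 + p_2·(x_2/x_1)) and x_2* = (x_2/x_1)·x_1*.
Numerically x_2/x_1 = 13.390518, so x_1* = 306/(14 + 6·13.390518) = 3.2435 and x_2* = 13.390518·3.2435 = 43.4319.

x_1* = 3.2435, x_2* = 43.4319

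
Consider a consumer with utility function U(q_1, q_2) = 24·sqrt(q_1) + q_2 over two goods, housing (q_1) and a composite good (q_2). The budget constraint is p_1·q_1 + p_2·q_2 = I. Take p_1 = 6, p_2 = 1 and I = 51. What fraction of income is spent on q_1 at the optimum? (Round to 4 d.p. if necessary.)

Utility is quasi-linear in q_2; the FOC for q_1 is 12/√q_1 = p_1/p_2.
Thus q_1* = (12·p_2/p_1)² — independent of I — with the rest of income spent on q_2.
Plugging in: q_1* = (12·1/6)² = 4, q_2* = 27.
Expenditure on q_1: 6·4 = 24; share = 0.4706.

share on q_1 = 0.4706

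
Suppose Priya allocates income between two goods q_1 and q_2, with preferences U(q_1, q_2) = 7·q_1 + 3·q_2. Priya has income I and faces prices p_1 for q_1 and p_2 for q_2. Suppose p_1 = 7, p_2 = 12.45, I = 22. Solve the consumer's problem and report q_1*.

Linear utility — the consumer picks whichever good has higher MU/price: 7/7 = 1 vs 3/12.45 = 0.241.
q_1 gives more utility per dollar, so spend all income on q_1: q_1* = I/p_1, q_2* = 0.
Numerically: q_1* = 3.1429, q_2* = 0.

q_1* = 3.1429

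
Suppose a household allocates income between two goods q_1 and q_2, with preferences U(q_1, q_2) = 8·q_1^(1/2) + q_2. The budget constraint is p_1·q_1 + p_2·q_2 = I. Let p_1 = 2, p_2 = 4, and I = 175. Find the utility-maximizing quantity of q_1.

Set MRS = p_1/p_2: 4·q_1^(−1/2) = p_1/p_2.
Solve: √q_1 = 4·p_2/p_1, so q_1*(p_1,p_2) = (4·p_2/p_1)², and q_2* = (I − p_1·q_1*)/p_2.
Plugging in: q_1* = (4·4/2)² = 64.

q_1* = 64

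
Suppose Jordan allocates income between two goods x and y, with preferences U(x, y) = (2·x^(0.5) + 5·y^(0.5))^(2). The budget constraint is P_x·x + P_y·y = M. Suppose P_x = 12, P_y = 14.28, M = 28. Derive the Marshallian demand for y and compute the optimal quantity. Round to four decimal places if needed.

Numerically y/x = 4.41353, so x* = 28/(12 + 14.28·4.41353) = 0.3732 and y* = 4.41353·0.3732 = 1.6472.

y* = 1.6472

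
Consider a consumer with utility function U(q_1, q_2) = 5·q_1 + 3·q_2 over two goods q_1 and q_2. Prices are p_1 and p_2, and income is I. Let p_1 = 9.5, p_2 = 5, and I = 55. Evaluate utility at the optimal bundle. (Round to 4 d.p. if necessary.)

V = 33

Linear utility — the consumer picks whichever good has higher MU/price: 5/9.5 = 0.5263 vs 3/5 = 0.6.
q_2 gives more utility per dollar, so spend all income on q_2: q_2* = I/p_2, q_1* = 0.
Numerically: q_1* = 0, q_2* = 11.
Utility at the optimum: U(0, 11) = 33.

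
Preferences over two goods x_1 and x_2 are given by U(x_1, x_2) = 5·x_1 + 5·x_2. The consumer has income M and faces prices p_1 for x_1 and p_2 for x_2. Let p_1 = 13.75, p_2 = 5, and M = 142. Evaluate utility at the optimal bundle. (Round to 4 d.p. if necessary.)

Linear utility — the consumer picks whichever good has higher MU/price: 5/13.75 = 0.3636 vs 5/5 = 1.
x_2 gives more utility per dollar, so spend all income on x_2: x_2* = M/p_2, x_1* = 0.
Numerically: x_1* = 0, x_2* = 28.4.
Utility at the optimum: U(0, 28.4) = 142.

V = 142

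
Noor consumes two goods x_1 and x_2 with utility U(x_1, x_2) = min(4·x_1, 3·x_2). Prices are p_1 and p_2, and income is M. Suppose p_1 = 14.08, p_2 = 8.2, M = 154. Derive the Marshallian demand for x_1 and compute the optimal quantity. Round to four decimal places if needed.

Here 3·14.08 + 4·8.2 = 75.04, giving x_1* = 6.1567.

x_1* = 6.1567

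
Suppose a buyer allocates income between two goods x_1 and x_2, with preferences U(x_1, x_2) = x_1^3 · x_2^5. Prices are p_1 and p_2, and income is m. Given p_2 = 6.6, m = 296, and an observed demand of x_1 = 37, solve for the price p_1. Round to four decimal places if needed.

p_1 = 3

Tangency: MRS = (3/5)·x_2/x_1 = p_1/p_2.
So 3·p_2·x_2 = 5·p_1·x_1; combined with the budget, a share 0.375 of income goes to x_1.
Demand: x_1*(p_1,p_2,m) = 0.375·m/p_1 and x_2* = 0.625·m/p_2.
Set x_1* = 37 in the demand function and solve for p_1: p_1 = 3.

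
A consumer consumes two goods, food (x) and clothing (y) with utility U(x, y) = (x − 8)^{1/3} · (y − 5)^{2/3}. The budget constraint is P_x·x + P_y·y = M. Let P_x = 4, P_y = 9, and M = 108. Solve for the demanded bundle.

After buying the subsistence bundle (8, 5), a share 1/3 of the remaining income goes to x: x* = 8 + 1/3·(M − 8P_x − 5P_y)/P_x.
Discretionary income = 108 − 8·4 − 5·9 = 31; x* = 8 + 1/3·31/4 = 10.5833; y* = 5 + 2/3·31/9 = 7.2963.

x* = 10.5833, y* = 7.2963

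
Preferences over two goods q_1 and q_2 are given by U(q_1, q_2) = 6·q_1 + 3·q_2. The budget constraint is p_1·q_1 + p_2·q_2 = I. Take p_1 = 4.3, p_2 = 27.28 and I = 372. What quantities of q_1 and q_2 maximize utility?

q_1 gives more utility per dollar, so spend all income on q_1: q_1* = I/p_1, q_2* = 0.
Numerically: q_1* = 86.5116, q_2* = 0.

q_1* = 86.5116, q_2* = 0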